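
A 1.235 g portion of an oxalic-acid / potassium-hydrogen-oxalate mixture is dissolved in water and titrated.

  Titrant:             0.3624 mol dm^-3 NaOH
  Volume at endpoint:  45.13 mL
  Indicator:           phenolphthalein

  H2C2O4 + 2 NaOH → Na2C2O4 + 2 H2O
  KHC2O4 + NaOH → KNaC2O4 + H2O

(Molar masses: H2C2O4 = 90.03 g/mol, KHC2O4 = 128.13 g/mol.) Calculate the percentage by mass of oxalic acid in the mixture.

n(NaOH) = 0.04513 × 0.3624 = 0.01636 mol
Let x = n(H2C2O4), y = n(KHC2O4).
Titrant: 2x + 1y = 0.01636;  mass: 90.03x + 128.13y = 1.235
Solving, x = 5.177 × 10^-3 mol, y = 6.001 × 10^-3 mol
mass of H2C2O4 = 5.177 × 10^-3 × 90.03 = 0.4661 g
% H2C2O4 = 0.4661 / 1.235 × 100 = 37.74 %

37.74 %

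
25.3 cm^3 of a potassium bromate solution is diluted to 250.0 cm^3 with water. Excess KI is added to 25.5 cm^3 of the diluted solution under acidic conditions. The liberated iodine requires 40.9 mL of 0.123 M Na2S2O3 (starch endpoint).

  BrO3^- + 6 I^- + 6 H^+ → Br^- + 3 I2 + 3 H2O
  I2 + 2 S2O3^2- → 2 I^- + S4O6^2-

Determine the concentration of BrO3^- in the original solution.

0.325 M

n(S2O3^2-) = 0.0409 × 0.123 = 5.03 × 10^-3 mol
n(I2) = n(S2O3^2-)/2 = 2.52 × 10^-3 mol
From the 1:3 ratio, n(BrO3^-) in the aliquot = 1/3 × 2.52 × 10^-3 = 8.38 × 10^-4 mol
[BrO3^-]_dilute = 8.38 × 10^-4 / 0.0255 = 0.0329 mol/L
[BrO3^-]_original = 0.0329 × 250.0/25.3 = 0.325 mol/L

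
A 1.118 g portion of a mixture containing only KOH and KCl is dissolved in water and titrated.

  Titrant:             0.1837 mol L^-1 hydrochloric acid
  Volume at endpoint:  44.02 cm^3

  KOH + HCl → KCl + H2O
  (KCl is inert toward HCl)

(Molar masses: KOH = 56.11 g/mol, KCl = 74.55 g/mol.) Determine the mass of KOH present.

n(HCl) = 0.04402 × 0.1837 = 8.086 × 10^-3 mol
Let x = n(KOH), y = n(KCl).
Titrant: 1x = 8.086 × 10^-3;  mass: 56.11x + 74.55y = 1.118
Solving, x = 8.086 × 10^-3 mol, y = 8.910 × 10^-3 mol
mass of KOH = 8.086 × 10^-3 × 56.11 = 0.4537 g

0.4537 g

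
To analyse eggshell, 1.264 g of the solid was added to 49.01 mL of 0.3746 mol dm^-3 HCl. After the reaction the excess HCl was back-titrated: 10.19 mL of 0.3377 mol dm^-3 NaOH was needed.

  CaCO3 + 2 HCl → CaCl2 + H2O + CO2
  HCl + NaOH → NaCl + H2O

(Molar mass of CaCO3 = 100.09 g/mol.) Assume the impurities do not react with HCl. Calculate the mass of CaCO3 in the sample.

0.7466 g

n(HCl) added = 0.04901 × 0.3746 = 0.01836 mol
n(NaOH) used in back-titration = 0.01019 × 0.3377 = 3.441 × 10^-3 mol
n(HCl) left over = 3.441 × 10^-3 mol (1:1 ratio)
n(HCl) consumed by analyte = 0.01836 − 3.441 × 10^-3 = 0.01492 mol
From the 1:2 ratio, n(CaCO3) = 1/2 × 0.01492 = 7.459 × 10^-3 mol
mass of CaCO3 = 7.459 × 10^-3 × 100.09 = 0.7466 g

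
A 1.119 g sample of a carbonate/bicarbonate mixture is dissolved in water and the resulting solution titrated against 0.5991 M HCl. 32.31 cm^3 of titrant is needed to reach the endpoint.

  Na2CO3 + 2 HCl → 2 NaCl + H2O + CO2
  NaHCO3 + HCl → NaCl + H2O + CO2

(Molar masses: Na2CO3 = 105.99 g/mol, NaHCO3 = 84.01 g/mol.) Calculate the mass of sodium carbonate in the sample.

n(HCl) = 0.03231 × 0.5991 = 0.01936 mol
Let x = n(Na2CO3), y = n(NaHCO3).
Titrant: 2x + 1y = 0.01936;  mass: 105.99x + 84.01y = 1.119
Solving, x = 8.176 × 10^-3 mol, y = 3.004 × 10^-3 mol
mass of Na2CO3 = 8.176 × 10^-3 × 105.99 = 0.8666 g

0.8666 g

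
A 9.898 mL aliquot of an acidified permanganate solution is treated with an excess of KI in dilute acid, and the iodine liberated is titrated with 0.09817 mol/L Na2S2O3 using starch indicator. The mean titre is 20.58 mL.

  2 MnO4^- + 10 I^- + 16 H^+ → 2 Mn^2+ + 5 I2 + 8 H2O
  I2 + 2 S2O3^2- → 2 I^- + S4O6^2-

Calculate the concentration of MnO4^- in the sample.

n(S2O3^2-) = 0.02058 × 0.09817 = 2.020 × 10^-3 mol
n(I2) = n(S2O3^2-)/2 = 1.010 × 10^-3 mol
From the 2:5 ratio, n(MnO4^-) in the aliquot = 2/5 × 1.010 × 10^-3 = 4.041 × 10^-4 mol
[MnO4^-] = 4.041 × 10^-4 / 0.009898 = 0.04082 mol/L

0.04082 mol/L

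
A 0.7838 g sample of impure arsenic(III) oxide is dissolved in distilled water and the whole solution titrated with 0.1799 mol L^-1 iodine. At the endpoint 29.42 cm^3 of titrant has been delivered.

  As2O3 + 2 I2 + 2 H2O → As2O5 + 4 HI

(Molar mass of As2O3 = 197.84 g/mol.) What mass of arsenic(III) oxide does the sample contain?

0.5235 g

n(I2) = 0.02942 L × 0.1799 mol/L = 5.293 × 10^-3 mol
From the 1:2 ratio, n(As2O3) = 1/2 × 5.293 × 10^-3 = 2.646 × 10^-3 mol
mass of As2O3 = 2.646 × 10^-3 × 197.84 g/mol = 0.5235 g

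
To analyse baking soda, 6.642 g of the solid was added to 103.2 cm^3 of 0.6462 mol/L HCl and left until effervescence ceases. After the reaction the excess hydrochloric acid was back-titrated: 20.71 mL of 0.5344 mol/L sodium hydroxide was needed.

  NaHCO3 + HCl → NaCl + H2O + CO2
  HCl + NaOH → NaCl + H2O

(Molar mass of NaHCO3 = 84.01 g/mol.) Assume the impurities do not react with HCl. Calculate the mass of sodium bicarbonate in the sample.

n(HCl) added = 0.1032 × 0.6462 = 0.06669 mol
n(NaOH) used in back-titration = 0.02071 × 0.5344 = 0.01107 mol
n(HCl) left over = 0.01107 mol (1:1 ratio)
n(HCl) consumed by analyte = 0.06669 − 0.01107 = 0.05562 mol
n(NaHCO3) = 0.05562 mol (1:1 ratio)
mass of NaHCO3 = 0.05562 × 84.01 = 4.673 g

4.673 g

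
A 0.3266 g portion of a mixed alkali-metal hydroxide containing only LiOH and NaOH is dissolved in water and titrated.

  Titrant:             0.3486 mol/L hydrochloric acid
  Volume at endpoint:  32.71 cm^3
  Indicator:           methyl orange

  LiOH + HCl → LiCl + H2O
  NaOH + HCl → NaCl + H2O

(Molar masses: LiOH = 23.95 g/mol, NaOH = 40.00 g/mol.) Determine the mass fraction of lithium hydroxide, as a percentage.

n(HCl) = 0.03271 × 0.3486 = 0.01140 mol
Let x = n(LiOH), y = n(NaOH).
Titrant: 1x + 1y = 0.01140;  mass: 23.95x + 40.00y = 0.3266
Solving, x = 8.069 × 10^-3 mol, y = 3.334 × 10^-3 mol
mass of LiOH = 8.069 × 10^-3 × 23.95 = 0.1933 g
% LiOH = 0.1933 / 0.3266 × 100 = 59.17 %

59.17 %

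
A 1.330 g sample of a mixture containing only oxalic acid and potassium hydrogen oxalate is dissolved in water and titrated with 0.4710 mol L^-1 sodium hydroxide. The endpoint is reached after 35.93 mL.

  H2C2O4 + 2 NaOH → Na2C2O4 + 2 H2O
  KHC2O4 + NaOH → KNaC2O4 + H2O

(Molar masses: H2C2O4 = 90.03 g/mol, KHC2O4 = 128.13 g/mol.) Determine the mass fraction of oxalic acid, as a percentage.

34.14 %

n(NaOH) = 0.03593 × 0.4710 = 0.01692 mol
Let x = n(H2C2O4), y = n(KHC2O4).
Titrant: 2x + 1y = 0.01692;  mass: 90.03x + 128.13y = 1.330
Solving, x = 5.043 × 10^-3 mol, y = 6.836 × 10^-3 mol
mass of H2C2O4 = 5.043 × 10^-3 × 90.03 = 0.4540 g
% H2C2O4 = 0.4540 / 1.330 × 100 = 34.14 %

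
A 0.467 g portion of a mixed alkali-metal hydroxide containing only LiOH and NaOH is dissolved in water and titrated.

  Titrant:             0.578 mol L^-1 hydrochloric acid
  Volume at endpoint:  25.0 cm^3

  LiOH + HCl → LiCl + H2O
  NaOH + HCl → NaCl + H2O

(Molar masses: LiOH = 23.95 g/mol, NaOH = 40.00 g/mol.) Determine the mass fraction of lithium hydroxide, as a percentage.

35.5 %

n(HCl) = 0.0250 × 0.578 = 0.0144 mol
Let x = n(LiOH), y = n(NaOH).
Titrant: 1x + 1y = 0.0144;  mass: 23.95x + 40.00y = 0.467
Solving, x = 6.92 × 10^-3 mol, y = 7.53 × 10^-3 mol
mass of LiOH = 6.92 × 10^-3 × 23.95 = 0.166 g
% LiOH = 0.166 / 0.467 × 100 = 35.5 %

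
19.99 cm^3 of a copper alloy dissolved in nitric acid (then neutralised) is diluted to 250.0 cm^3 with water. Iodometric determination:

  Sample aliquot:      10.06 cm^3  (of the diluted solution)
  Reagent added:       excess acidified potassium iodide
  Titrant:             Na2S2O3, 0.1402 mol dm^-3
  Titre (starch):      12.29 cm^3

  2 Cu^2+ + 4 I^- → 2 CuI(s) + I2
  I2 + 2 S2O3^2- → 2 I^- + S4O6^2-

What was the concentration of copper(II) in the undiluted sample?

n(S2O3^2-) = 0.01229 × 0.1402 = 1.723 × 10^-3 mol
n(I2) = n(S2O3^2-)/2 = 8.615 × 10^-4 mol
From the 2:1 ratio, n(Cu2+) in the aliquot = 2/1 × 8.615 × 10^-4 = 1.723 × 10^-3 mol
[Cu2+]_dilute = 1.723 × 10^-3 / 0.01006 = 0.1713 mol/L
[Cu2+]_original = 0.1713 × 250.0/19.99 = 2.142 mol/L

2.142 mol/L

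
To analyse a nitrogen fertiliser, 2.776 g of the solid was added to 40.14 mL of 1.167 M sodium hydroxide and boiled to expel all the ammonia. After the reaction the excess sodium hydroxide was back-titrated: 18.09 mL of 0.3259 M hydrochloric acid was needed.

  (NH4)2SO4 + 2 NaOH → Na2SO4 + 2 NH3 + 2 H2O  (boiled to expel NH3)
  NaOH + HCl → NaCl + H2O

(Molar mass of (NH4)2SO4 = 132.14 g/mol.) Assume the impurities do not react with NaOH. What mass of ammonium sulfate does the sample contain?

n(NaOH) added = 0.04014 × 1.167 = 0.04684 mol
n(HCl) used in back-titration = 0.01809 × 0.3259 = 5.896 × 10^-3 mol
n(NaOH) left over = 5.896 × 10^-3 mol (1:1 ratio)
n(NaOH) consumed by analyte = 0.04684 − 5.896 × 10^-3 = 0.04095 mol
From the 1:2 ratio, n((NH4)2SO4) = 1/2 × 0.04095 = 0.02047 mol
mass of (NH4)2SO4 = 0.02047 × 132.14 = 2.705 g

2.705 g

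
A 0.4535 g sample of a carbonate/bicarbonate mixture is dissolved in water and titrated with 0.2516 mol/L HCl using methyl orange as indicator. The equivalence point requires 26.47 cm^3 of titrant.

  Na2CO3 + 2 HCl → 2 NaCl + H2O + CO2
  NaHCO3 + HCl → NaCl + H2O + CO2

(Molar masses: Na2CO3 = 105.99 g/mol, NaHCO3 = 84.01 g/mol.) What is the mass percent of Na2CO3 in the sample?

n(HCl) = 0.02647 × 0.2516 = 6.660 × 10^-3 mol
Let x = n(Na2CO3), y = n(NaHCO3).
Titrant: 2x + 1y = 6.660 × 10^-3;  mass: 105.99x + 84.01y = 0.4535
Solving, x = 1.709 × 10^-3 mol, y = 3.242 × 10^-3 mol
mass of Na2CO3 = 1.709 × 10^-3 × 105.99 = 0.1811 g
% Na2CO3 = 0.1811 / 0.4535 × 100 = 39.94 %

39.94 %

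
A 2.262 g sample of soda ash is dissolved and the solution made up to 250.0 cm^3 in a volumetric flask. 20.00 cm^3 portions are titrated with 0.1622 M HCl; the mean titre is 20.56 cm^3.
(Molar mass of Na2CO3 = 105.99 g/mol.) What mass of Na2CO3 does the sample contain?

2.209 g

Na2CO3 + 2 HCl → 2 NaCl + H2O + CO2
n(HCl) per titration = 0.02056 × 0.1622 = 3.335 × 10^-3 mol
From the 1:2 ratio, n(Na2CO3) in each aliquot = 1/2 × 3.335 × 10^-3 = 1.667 × 10^-3 mol
n(Na2CO3) in the whole flask = 1.667 × 10^-3 × 250.0/20.00 = 0.02084 mol
mass of Na2CO3 = 0.02084 × 105.99 = 2.209 g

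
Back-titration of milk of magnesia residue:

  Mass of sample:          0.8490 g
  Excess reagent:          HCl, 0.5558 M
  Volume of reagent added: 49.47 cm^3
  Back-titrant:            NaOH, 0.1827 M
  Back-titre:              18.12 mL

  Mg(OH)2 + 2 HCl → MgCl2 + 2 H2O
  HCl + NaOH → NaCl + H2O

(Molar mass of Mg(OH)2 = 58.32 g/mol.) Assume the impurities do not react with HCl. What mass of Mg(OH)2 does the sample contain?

n(HCl) added = 0.04947 × 0.5558 = 0.02750 mol
n(NaOH) used in back-titration = 0.01812 × 0.1827 = 3.311 × 10^-3 mol
n(HCl) left over = 3.311 × 10^-3 mol (1:1 ratio)
n(HCl) consumed by analyte = 0.02750 − 3.311 × 10^-3 = 0.02418 mol
From the 1:2 ratio, n(Mg(OH)2) = 1/2 × 0.02418 = 0.01209 mol
mass of Mg(OH)2 = 0.01209 × 58.32 = 0.7052 g

0.7052 g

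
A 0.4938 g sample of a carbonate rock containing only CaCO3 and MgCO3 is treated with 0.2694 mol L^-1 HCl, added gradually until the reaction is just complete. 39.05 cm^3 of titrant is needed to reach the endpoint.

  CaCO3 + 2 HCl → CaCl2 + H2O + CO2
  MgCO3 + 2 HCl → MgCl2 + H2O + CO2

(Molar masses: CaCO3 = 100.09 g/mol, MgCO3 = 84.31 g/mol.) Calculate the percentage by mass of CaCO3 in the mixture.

n(HCl) = 0.03905 × 0.2694 = 0.01052 mol
Let x = n(CaCO3), y = n(MgCO3).
Titrant: 2x + 2y = 0.01052;  mass: 100.09x + 84.31y = 0.4938
Solving, x = 3.189 × 10^-3 mol, y = 2.071 × 10^-3 mol
mass of CaCO3 = 3.189 × 10^-3 × 100.09 = 0.3192 g
% CaCO3 = 0.3192 / 0.4938 × 100 = 64.64 %

64.64 %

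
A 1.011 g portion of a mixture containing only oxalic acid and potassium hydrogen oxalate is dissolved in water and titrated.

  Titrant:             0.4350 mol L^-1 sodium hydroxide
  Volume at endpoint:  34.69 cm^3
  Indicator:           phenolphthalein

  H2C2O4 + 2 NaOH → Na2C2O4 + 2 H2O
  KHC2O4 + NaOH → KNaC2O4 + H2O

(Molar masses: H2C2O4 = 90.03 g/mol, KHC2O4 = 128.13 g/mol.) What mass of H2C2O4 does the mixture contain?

0.4996 g

n(NaOH) = 0.03469 × 0.4350 = 0.01509 mol
Let x = n(H2C2O4), y = n(KHC2O4).
Titrant: 2x + 1y = 0.01509;  mass: 90.03x + 128.13y = 1.011
Solving, x = 5.550 × 10^-3 mol, y = 3.991 × 10^-3 mol
mass of H2C2O4 = 5.550 × 10^-3 × 90.03 = 0.4996 g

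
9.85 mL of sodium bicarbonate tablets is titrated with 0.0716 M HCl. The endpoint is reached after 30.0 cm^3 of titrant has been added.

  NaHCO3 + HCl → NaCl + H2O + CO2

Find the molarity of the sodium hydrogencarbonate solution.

n(HCl) = 0.0300 L × 0.0716 mol/L = 2.15 × 10^-3 mol
n(NaHCO3) = 2.15 × 10^-3 mol (1:1 mole ratio)
[NaHCO3] = 2.15 × 10^-3 mol / 0.00985 L = 0.218 mol/L

0.218 M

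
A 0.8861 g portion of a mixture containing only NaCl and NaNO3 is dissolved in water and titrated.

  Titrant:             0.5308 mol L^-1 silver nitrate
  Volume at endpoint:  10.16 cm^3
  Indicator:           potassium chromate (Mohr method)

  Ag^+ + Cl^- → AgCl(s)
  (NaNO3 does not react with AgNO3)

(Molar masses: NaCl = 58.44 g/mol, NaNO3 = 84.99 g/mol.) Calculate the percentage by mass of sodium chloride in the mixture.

35.57 %

n(AgNO3) = 0.01016 × 0.5308 = 5.393 × 10^-3 mol
Let x = n(NaCl), y = n(NaNO3).
Titrant: 1x = 5.393 × 10^-3;  mass: 58.44x + 84.99y = 0.8861
Solving, x = 5.393 × 10^-3 mol, y = 6.718 × 10^-3 mol
mass of NaCl = 5.393 × 10^-3 × 58.44 = 0.3152 g
% NaCl = 0.3152 / 0.8861 × 100 = 35.57 %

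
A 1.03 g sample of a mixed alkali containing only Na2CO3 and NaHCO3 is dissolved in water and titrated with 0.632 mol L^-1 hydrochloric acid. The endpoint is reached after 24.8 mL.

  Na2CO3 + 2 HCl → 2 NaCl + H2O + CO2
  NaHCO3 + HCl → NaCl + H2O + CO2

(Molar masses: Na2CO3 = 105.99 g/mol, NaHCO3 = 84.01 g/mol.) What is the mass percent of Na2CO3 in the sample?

n(HCl) = 0.0248 × 0.632 = 0.0157 mol
Let x = n(Na2CO3), y = n(NaHCO3).
Titrant: 2x + 1y = 0.0157;  mass: 105.99x + 84.01y = 1.03
Solving, x = 4.62 × 10^-3 mol, y = 6.43 × 10^-3 mol
mass of Na2CO3 = 4.62 × 10^-3 × 105.99 = 0.490 g
% Na2CO3 = 0.490 / 1.03 × 100 = 47.6 %

47.6 %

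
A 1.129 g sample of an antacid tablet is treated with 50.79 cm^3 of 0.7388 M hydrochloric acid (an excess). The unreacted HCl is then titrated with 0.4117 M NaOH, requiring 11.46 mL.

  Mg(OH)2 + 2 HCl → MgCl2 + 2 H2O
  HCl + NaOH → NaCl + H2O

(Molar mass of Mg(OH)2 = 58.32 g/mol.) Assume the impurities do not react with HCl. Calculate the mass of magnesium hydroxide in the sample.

0.9566 g

n(HCl) added = 0.05079 × 0.7388 = 0.03752 mol
n(NaOH) used in back-titration = 0.01146 × 0.4117 = 4.718 × 10^-3 mol
n(HCl) left over = 4.718 × 10^-3 mol (1:1 ratio)
n(HCl) consumed by analyte = 0.03752 − 4.718 × 10^-3 = 0.03281 mol
From the 1:2 ratio, n(Mg(OH)2) = 1/2 × 0.03281 = 0.01640 mol
mass of Mg(OH)2 = 0.01640 × 58.32 = 0.9566 g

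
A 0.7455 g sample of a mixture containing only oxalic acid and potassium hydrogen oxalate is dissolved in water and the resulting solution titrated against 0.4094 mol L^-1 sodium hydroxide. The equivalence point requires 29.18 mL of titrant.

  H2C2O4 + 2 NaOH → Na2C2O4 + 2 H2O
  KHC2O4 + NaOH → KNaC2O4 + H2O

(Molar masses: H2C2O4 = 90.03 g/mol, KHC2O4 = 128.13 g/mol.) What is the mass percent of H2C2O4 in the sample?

57.04 %

n(NaOH) = 0.02918 × 0.4094 = 0.01195 mol
Let x = n(H2C2O4), y = n(KHC2O4).
Titrant: 2x + 1y = 0.01195;  mass: 90.03x + 128.13y = 0.7455
Solving, x = 4.723 × 10^-3 mol, y = 2.499 × 10^-3 mol
mass of H2C2O4 = 4.723 × 10^-3 × 90.03 = 0.4253 g
% H2C2O4 = 0.4253 / 0.7455 × 100 = 57.04 %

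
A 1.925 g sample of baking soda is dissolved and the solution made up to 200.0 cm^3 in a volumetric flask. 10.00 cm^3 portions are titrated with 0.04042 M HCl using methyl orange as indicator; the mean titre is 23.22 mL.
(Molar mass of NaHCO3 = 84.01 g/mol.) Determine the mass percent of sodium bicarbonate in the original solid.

81.92 %

NaHCO3 + HCl → NaCl + H2O + CO2
n(HCl) per titration = 0.02322 × 0.04042 = 9.386 × 10^-4 mol
n(NaHCO3) in each aliquot = 9.386 × 10^-4 mol (1:1 ratio)
n(NaHCO3) in the whole flask = 9.386 × 10^-4 × 200.0/10.00 = 0.01877 mol
mass of NaHCO3 = 0.01877 × 84.01 = 1.577 g
% NaHCO3 = 1.577 / 1.925 × 100 = 81.92 %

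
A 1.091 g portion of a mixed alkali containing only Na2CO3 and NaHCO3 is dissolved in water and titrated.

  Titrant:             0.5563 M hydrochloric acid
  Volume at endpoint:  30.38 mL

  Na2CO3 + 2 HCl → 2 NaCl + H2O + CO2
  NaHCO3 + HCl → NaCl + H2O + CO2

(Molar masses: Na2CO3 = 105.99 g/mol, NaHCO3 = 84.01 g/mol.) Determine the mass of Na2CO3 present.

0.5618 g

n(HCl) = 0.03038 × 0.5563 = 0.01690 mol
Let x = n(Na2CO3), y = n(NaHCO3).
Titrant: 2x + 1y = 0.01690;  mass: 105.99x + 84.01y = 1.091
Solving, x = 5.301 × 10^-3 mol, y = 6.299 × 10^-3 mol
mass of Na2CO3 = 5.301 × 10^-3 × 105.99 = 0.5618 g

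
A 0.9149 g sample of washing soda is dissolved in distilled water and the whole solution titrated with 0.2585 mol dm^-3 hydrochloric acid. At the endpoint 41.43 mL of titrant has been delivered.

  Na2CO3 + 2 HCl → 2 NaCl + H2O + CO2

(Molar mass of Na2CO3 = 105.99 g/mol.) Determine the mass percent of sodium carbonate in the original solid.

n(HCl) = 0.04143 L × 0.2585 mol/L = 0.01071 mol
From the 1:2 ratio, n(Na2CO3) = 1/2 × 0.01071 = 5.355 × 10^-3 mol
mass of Na2CO3 = 5.355 × 10^-3 × 105.99 g/mol = 0.5676 g
% Na2CO3 = 0.5676 / 0.9149 × 100 = 62.03 %

62.03 %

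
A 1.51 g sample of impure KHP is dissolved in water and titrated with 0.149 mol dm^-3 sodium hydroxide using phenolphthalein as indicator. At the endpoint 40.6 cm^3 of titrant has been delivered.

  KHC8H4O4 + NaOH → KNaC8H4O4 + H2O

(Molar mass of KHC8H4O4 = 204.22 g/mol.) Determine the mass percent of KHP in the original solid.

n(NaOH) = 0.0406 L × 0.149 mol/L = 6.05 × 10^-3 mol
n(KHC8H4O4) = 6.05 × 10^-3 mol (1:1 ratio)
mass of KHC8H4O4 = 6.05 × 10^-3 × 204.22 g/mol = 1.24 g
% KHC8H4O4 = 1.24 / 1.51 × 100 = 81.8 %

81.8 %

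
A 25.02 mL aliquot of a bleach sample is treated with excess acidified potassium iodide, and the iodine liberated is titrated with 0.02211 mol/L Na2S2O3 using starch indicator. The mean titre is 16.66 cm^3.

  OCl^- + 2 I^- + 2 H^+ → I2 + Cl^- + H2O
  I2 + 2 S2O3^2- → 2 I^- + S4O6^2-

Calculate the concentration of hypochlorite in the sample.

n(S2O3^2-) = 0.01666 × 0.02211 = 3.684 × 10^-4 mol
n(I2) = n(S2O3^2-)/2 = 1.842 × 10^-4 mol
n(OCl^-) in the aliquot = 1.842 × 10^-4 mol (1:1 ratio)
[OCl^-] = 1.842 × 10^-4 / 0.02502 = 0.007361 mol/L

0.007361 mol/L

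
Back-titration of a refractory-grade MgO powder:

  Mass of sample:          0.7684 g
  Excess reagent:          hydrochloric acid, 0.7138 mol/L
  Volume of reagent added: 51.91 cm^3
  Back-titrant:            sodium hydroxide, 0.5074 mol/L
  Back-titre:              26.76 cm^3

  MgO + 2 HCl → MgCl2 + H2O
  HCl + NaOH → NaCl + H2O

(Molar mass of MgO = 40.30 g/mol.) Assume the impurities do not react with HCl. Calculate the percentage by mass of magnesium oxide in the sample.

61.56 %

n(HCl) added = 0.05191 × 0.7138 = 0.03705 mol
n(NaOH) used in back-titration = 0.02676 × 0.5074 = 0.01358 mol
n(HCl) left over = 0.01358 mol (1:1 ratio)
n(HCl) consumed by analyte = 0.03705 − 0.01358 = 0.02348 mol
From the 1:2 ratio, n(MgO) = 1/2 × 0.02348 = 0.01174 mol
mass of MgO = 0.01174 × 40.30 = 0.4730 g
% MgO = 0.4730 / 0.7684 × 100 = 61.56 %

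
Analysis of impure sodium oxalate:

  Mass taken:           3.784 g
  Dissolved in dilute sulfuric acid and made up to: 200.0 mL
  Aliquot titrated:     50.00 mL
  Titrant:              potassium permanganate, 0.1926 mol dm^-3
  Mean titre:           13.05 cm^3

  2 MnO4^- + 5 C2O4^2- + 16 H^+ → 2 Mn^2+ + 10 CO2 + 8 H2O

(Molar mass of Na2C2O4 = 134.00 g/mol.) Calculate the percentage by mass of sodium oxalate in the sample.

n(KMnO4) per titration = 0.01305 × 0.1926 = 2.513 × 10^-3 mol
From the 5:2 ratio, n(Na2C2O4) in each aliquot = 5/2 × 2.513 × 10^-3 = 6.284 × 10^-3 mol
n(Na2C2O4) in the whole flask = 6.284 × 10^-3 × 200.0/50.00 = 0.02513 mol
mass of Na2C2O4 = 0.02513 × 134.00 = 3.368 g
% Na2C2O4 = 3.368 / 3.784 × 100 = 89.01 %

89.01 %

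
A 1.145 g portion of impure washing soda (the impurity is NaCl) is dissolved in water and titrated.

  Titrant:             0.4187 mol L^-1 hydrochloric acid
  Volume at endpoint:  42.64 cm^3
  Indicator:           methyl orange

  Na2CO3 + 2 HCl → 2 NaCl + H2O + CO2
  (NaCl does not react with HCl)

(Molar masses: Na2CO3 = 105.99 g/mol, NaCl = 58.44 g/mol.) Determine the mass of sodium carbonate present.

n(HCl) = 0.04264 × 0.4187 = 0.01785 mol
Let x = n(Na2CO3), y = n(NaCl).
Titrant: 2x = 0.01785;  mass: 105.99x + 58.44y = 1.145
Solving, x = 8.927 × 10^-3 mol, y = 3.403 × 10^-3 mol
mass of Na2CO3 = 8.927 × 10^-3 × 105.99 = 0.9461 g

0.9461 g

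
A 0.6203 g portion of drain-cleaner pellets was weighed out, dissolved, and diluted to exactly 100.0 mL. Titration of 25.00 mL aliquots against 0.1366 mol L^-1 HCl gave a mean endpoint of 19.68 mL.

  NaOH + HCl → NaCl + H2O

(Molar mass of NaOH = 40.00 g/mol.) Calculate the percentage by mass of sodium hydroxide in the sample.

69.34 %

n(HCl) per titration = 0.01968 × 0.1366 = 2.688 × 10^-3 mol
n(NaOH) in each aliquot = 2.688 × 10^-3 mol (1:1 ratio)
n(NaOH) in the whole flask = 2.688 × 10^-3 × 100.0/25.00 = 0.01075 mol
mass of NaOH = 0.01075 × 40.00 = 0.4301 g
% NaOH = 0.4301 / 0.6203 × 100 = 69.34 %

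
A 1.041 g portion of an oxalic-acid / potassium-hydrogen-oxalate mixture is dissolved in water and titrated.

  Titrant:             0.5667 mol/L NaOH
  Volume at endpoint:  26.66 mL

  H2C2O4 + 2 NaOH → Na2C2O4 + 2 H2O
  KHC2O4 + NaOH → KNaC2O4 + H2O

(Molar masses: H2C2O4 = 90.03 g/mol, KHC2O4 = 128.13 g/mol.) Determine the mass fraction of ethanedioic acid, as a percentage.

n(NaOH) = 0.02666 × 0.5667 = 0.01511 mol
Let x = n(H2C2O4), y = n(KHC2O4).
Titrant: 2x + 1y = 0.01511;  mass: 90.03x + 128.13y = 1.041
Solving, x = 5.383 × 10^-3 mol, y = 4.342 × 10^-3 mol
mass of H2C2O4 = 5.383 × 10^-3 × 90.03 = 0.4846 g
% H2C2O4 = 0.4846 / 1.041 × 100 = 46.55 %

46.55 %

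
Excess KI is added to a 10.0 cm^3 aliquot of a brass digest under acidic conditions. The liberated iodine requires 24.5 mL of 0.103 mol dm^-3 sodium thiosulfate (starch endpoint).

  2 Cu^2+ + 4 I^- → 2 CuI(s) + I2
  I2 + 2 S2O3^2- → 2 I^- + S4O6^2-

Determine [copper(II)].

n(S2O3^2-) = 0.0245 × 0.103 = 2.52 × 10^-3 mol
n(I2) = n(S2O3^2-)/2 = 1.26 × 10^-3 mol
From the 2:1 ratio, n(Cu2+) in the aliquot = 2/1 × 1.26 × 10^-3 = 2.52 × 10^-3 mol
[Cu2+] = 2.52 × 10^-3 / 0.0100 = 0.252 mol/L

0.252 mol/L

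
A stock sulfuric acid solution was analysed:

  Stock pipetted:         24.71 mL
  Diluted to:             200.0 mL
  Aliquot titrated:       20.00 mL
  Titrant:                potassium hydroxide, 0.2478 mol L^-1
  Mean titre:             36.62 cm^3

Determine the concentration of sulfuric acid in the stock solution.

1.836 mol/L

H2SO4 + 2 KOH → K2SO4 + 2 H2O
n(KOH) = 0.03662 × 0.2478 = 9.074 × 10^-3 mol
From the 1:2 ratio, n(H2SO4) in the aliquot = 1/2 × 9.074 × 10^-3 = 4.537 × 10^-3 mol
[H2SO4]_dilute = 4.537 × 10^-3 / 0.02000 = 0.2269 mol/L
Dilution factor = 200.0 / 24.71 = 8.094
[H2SO4]_stock = 0.2269 × 8.094 = 1.836 mol/L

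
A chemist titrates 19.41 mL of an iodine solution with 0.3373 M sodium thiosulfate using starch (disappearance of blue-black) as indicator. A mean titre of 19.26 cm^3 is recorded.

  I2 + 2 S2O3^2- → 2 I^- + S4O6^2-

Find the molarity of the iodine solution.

n(Na2S2O3) = 0.01926 L × 0.3373 mol/L = 6.496 × 10^-3 mol
From the 1:2 mole ratio, n(I2) = 1/2 × 6.496 × 10^-3 = 3.248 × 10^-3 mol
[I2] = 3.248 × 10^-3 mol / 0.01941 L = 0.1673 mol/L

0.1673 M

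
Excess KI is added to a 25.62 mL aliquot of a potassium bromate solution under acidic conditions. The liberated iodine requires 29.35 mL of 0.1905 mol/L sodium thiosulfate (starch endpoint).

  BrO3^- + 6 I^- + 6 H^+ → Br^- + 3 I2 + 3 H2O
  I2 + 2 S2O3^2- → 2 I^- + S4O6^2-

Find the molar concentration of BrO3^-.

n(S2O3^2-) = 0.02935 × 0.1905 = 5.591 × 10^-3 mol
n(I2) = n(S2O3^2-)/2 = 2.796 × 10^-3 mol
From the 1:3 ratio, n(BrO3^-) in the aliquot = 1/3 × 2.796 × 10^-3 = 9.319 × 10^-4 mol
[BrO3^-] = 9.319 × 10^-4 / 0.02562 = 0.03637 mol/L

0.03637 mol/L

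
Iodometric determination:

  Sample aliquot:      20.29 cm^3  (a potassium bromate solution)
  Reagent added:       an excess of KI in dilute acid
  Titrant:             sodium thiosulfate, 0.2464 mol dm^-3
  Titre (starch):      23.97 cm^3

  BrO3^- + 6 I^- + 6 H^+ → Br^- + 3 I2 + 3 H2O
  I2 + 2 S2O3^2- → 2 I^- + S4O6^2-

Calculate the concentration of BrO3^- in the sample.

0.04851 mol/L

n(S2O3^2-) = 0.02397 × 0.2464 = 5.906 × 10^-3 mol
n(I2) = n(S2O3^2-)/2 = 2.953 × 10^-3 mol
From the 1:3 ratio, n(BrO3^-) in the aliquot = 1/3 × 2.953 × 10^-3 = 9.844 × 10^-4 mol
[BrO3^-] = 9.844 × 10^-4 / 0.02029 = 0.04851 mol/L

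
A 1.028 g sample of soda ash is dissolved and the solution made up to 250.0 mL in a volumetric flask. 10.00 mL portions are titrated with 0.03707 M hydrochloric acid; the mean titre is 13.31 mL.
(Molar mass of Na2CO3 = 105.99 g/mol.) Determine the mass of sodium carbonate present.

0.6537 g

Na2CO3 + 2 HCl → 2 NaCl + H2O + CO2
n(HCl) per titration = 0.01331 × 0.03707 = 4.934 × 10^-4 mol
From the 1:2 ratio, n(Na2CO3) in each aliquot = 1/2 × 4.934 × 10^-4 = 2.467 × 10^-4 mol
n(Na2CO3) in the whole flask = 2.467 × 10^-4 × 250.0/10.00 = 6.168 × 10^-3 mol
mass of Na2CO3 = 6.168 × 10^-3 × 105.99 = 0.6537 g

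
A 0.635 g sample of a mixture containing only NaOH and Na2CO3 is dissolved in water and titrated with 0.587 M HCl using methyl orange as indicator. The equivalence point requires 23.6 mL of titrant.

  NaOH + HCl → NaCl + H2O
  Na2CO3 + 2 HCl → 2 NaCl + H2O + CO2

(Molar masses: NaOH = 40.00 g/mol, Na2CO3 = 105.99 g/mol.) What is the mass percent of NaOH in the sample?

n(HCl) = 0.0236 × 0.587 = 0.0139 mol
Let x = n(NaOH), y = n(Na2CO3).
Titrant: 1x + 2y = 0.0139;  mass: 40.00x + 105.99y = 0.635
Solving, x = 7.63 × 10^-3 mol, y = 3.11 × 10^-3 mol
mass of NaOH = 7.63 × 10^-3 × 40.00 = 0.305 g
% NaOH = 0.305 / 0.635 × 100 = 48.1 %

48.1 %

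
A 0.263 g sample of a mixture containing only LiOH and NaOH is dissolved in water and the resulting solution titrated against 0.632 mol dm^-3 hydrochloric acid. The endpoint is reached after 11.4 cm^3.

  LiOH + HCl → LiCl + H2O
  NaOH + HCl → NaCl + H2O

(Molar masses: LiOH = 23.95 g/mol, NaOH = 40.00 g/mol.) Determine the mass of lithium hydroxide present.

0.0376 g

n(HCl) = 0.0114 × 0.632 = 7.20 × 10^-3 mol
Let x = n(LiOH), y = n(NaOH).
Titrant: 1x + 1y = 7.20 × 10^-3;  mass: 23.95x + 40.00y = 0.263
Solving, x = 1.57 × 10^-3 mol, y = 5.64 × 10^-3 mol
mass of LiOH = 1.57 × 10^-3 × 23.95 = 0.0376 g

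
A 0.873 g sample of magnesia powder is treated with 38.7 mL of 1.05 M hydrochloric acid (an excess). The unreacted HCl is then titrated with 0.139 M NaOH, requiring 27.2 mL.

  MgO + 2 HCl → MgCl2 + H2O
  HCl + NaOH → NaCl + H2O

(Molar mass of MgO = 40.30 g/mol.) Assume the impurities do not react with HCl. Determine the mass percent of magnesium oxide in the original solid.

n(HCl) added = 0.0387 × 1.05 = 0.0406 mol
n(NaOH) used in back-titration = 0.0272 × 0.139 = 3.78 × 10^-3 mol
n(HCl) left over = 3.78 × 10^-3 mol (1:1 ratio)
n(HCl) consumed by analyte = 0.0406 − 3.78 × 10^-3 = 0.0369 mol
From the 1:2 ratio, n(MgO) = 1/2 × 0.0369 = 0.0184 mol
mass of MgO = 0.0184 × 40.30 = 0.743 g
% MgO = 0.743 / 0.873 × 100 = 85.1 %

85.1 %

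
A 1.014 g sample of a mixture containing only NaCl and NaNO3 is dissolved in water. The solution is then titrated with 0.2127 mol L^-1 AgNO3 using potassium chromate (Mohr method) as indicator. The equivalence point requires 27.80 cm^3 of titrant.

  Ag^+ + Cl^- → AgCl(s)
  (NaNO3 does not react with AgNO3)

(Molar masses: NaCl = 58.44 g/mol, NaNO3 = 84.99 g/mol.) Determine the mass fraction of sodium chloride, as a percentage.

34.08 %

n(AgNO3) = 0.02780 × 0.2127 = 5.913 × 10^-3 mol
Let x = n(NaCl), y = n(NaNO3).
Titrant: 1x = 5.913 × 10^-3;  mass: 58.44x + 84.99y = 1.014
Solving, x = 5.913 × 10^-3 mol, y = 7.865 × 10^-3 mol
mass of NaCl = 5.913 × 10^-3 × 58.44 = 0.3456 g
% NaCl = 0.3456 / 1.014 × 100 = 34.08 %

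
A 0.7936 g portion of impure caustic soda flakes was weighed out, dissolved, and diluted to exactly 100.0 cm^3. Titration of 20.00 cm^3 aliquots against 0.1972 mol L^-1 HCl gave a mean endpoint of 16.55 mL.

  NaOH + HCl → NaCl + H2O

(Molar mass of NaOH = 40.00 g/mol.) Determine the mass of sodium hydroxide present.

n(HCl) per titration = 0.01655 × 0.1972 = 3.264 × 10^-3 mol
n(NaOH) in each aliquot = 3.264 × 10^-3 mol (1:1 ratio)
n(NaOH) in the whole flask = 3.264 × 10^-3 × 100.0/20.00 = 0.01632 mol
mass of NaOH = 0.01632 × 40.00 = 0.6527 g

0.6527 g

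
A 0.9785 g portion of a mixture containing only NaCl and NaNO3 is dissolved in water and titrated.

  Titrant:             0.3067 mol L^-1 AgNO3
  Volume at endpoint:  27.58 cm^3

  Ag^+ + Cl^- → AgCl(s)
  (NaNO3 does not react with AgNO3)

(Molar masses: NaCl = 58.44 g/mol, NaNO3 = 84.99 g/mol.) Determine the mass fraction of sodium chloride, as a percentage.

n(AgNO3) = 0.02758 × 0.3067 = 8.459 × 10^-3 mol
Let x = n(NaCl), y = n(NaNO3).
Titrant: 1x = 8.459 × 10^-3;  mass: 58.44x + 84.99y = 0.9785
Solving, x = 8.459 × 10^-3 mol, y = 5.697 × 10^-3 mol
mass of NaCl = 8.459 × 10^-3 × 58.44 = 0.4943 g
% NaCl = 0.4943 / 0.9785 × 100 = 50.52 %

50.52 %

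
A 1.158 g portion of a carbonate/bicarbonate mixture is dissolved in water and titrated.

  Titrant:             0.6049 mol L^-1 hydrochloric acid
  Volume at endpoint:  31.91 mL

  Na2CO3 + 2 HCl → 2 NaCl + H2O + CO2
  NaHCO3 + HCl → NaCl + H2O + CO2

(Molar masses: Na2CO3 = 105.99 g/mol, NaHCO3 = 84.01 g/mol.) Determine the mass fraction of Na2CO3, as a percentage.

68.41 %

n(HCl) = 0.03191 × 0.6049 = 0.01930 mol
Let x = n(Na2CO3), y = n(NaHCO3).
Titrant: 2x + 1y = 0.01930;  mass: 105.99x + 84.01y = 1.158
Solving, x = 7.474 × 10^-3 mol, y = 4.355 × 10^-3 mol
mass of Na2CO3 = 7.474 × 10^-3 × 105.99 = 0.7921 g
% Na2CO3 = 0.7921 / 1.158 × 100 = 68.41 %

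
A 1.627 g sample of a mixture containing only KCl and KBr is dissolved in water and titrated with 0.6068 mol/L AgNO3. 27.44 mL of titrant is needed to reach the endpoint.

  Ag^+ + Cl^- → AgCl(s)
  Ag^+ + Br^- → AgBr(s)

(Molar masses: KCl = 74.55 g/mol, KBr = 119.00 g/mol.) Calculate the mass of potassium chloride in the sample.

0.5944 g

n(AgNO3) = 0.02744 × 0.6068 = 0.01665 mol
Let x = n(KCl), y = n(KBr).
Titrant: 1x + 1y = 0.01665;  mass: 74.55x + 119.00y = 1.627
Solving, x = 7.973 × 10^-3 mol, y = 8.677 × 10^-3 mol
mass of KCl = 7.973 × 10^-3 × 74.55 = 0.5944 g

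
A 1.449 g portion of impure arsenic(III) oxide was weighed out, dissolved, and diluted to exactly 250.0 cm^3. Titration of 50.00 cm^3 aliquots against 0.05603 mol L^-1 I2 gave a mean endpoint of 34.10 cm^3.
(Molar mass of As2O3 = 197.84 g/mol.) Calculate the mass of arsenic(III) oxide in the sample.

As2O3 + 2 I2 + 2 H2O → As2O5 + 4 HI
n(I2) per titration = 0.03410 × 0.05603 = 1.911 × 10^-3 mol
From the 1:2 ratio, n(As2O3) in each aliquot = 1/2 × 1.911 × 10^-3 = 9.553 × 10^-4 mol
n(As2O3) in the whole flask = 9.553 × 10^-4 × 250.0/50.00 = 4.777 × 10^-3 mol
mass of As2O3 = 4.777 × 10^-3 × 197.84 = 0.9450 g

0.9450 g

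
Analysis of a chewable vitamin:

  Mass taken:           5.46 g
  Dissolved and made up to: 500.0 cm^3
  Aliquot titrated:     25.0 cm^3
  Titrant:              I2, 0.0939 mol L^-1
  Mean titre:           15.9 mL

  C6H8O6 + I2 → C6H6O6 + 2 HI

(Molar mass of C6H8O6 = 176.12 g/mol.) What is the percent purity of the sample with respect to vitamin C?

n(I2) per titration = 0.0159 × 0.0939 = 1.49 × 10^-3 mol
n(C6H8O6) in each aliquot = 1.49 × 10^-3 mol (1:1 ratio)
n(C6H8O6) in the whole flask = 1.49 × 10^-3 × 500.0/25.0 = 0.0299 mol
mass of C6H8O6 = 0.0299 × 176.12 = 5.26 g
% C6H8O6 = 5.26 / 5.46 × 100 = 96.3 %

96.3 %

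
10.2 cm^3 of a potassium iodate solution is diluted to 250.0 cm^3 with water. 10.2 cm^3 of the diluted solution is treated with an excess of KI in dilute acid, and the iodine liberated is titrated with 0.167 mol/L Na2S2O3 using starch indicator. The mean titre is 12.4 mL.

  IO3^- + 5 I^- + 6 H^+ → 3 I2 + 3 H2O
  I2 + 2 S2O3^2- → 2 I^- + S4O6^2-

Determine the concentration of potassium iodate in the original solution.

0.829 mol/L

n(S2O3^2-) = 0.0124 × 0.167 = 2.07 × 10^-3 mol
n(I2) = n(S2O3^2-)/2 = 1.04 × 10^-3 mol
From the 1:3 ratio, n(IO3^-) in the aliquot = 1/3 × 1.04 × 10^-3 = 3.45 × 10^-4 mol
[IO3^-]_dilute = 3.45 × 10^-4 / 0.0102 = 0.0338 mol/L
[IO3^-]_original = 0.0338 × 250.0/10.2 = 0.829 mol/L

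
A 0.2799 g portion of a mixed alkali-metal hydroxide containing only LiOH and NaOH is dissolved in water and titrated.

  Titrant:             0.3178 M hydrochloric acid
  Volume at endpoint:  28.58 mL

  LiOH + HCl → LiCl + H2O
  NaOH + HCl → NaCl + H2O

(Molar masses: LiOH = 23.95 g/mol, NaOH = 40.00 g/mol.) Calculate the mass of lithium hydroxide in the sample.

n(HCl) = 0.02858 × 0.3178 = 9.083 × 10^-3 mol
Let x = n(LiOH), y = n(NaOH).
Titrant: 1x + 1y = 9.083 × 10^-3;  mass: 23.95x + 40.00y = 0.2799
Solving, x = 5.197 × 10^-3 mol, y = 3.886 × 10^-3 mol
mass of LiOH = 5.197 × 10^-3 × 23.95 = 0.1245 g

0.1245 g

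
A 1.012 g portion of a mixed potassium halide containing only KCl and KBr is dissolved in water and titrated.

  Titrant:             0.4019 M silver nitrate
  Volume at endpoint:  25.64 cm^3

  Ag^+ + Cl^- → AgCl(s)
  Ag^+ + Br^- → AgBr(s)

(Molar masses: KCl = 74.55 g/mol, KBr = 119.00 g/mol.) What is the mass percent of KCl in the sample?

n(AgNO3) = 0.02564 × 0.4019 = 0.01030 mol
Let x = n(KCl), y = n(KBr).
Titrant: 1x + 1y = 0.01030;  mass: 74.55x + 119.00y = 1.012
Solving, x = 4.820 × 10^-3 mol, y = 5.484 × 10^-3 mol
mass of KCl = 4.820 × 10^-3 × 74.55 = 0.3594 g
% KCl = 0.3594 / 1.012 × 100 = 35.51 %

35.51 %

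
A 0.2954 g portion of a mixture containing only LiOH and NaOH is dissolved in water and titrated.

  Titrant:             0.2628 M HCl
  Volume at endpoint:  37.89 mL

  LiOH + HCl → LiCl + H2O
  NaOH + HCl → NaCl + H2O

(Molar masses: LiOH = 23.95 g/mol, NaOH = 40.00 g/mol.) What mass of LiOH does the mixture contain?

0.1535 g

n(HCl) = 0.03789 × 0.2628 = 9.957 × 10^-3 mol
Let x = n(LiOH), y = n(NaOH).
Titrant: 1x + 1y = 9.957 × 10^-3;  mass: 23.95x + 40.00y = 0.2954
Solving, x = 6.411 × 10^-3 mol, y = 3.546 × 10^-3 mol
mass of LiOH = 6.411 × 10^-3 × 23.95 = 0.1535 g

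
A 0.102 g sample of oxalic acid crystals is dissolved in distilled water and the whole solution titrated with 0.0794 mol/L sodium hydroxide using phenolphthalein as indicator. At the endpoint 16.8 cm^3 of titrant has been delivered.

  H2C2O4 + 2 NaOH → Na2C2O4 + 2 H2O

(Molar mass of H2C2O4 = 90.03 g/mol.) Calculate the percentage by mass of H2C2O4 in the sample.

58.9 %

n(NaOH) = 0.0168 L × 0.0794 mol/L = 1.33 × 10^-3 mol
From the 1:2 ratio, n(H2C2O4) = 1/2 × 1.33 × 10^-3 = 6.67 × 10^-4 mol
mass of H2C2O4 = 6.67 × 10^-4 × 90.03 g/mol = 0.0600 g
% H2C2O4 = 0.0600 / 0.102 × 100 = 58.9 %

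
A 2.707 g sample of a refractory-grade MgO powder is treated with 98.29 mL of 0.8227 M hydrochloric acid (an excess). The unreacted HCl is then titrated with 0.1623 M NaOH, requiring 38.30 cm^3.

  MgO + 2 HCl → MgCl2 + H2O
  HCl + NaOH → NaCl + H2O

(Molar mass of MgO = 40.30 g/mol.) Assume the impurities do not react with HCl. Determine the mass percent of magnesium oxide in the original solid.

55.56 %

n(HCl) added = 0.09829 × 0.8227 = 0.08086 mol
n(NaOH) used in back-titration = 0.03830 × 0.1623 = 6.216 × 10^-3 mol
n(HCl) left over = 6.216 × 10^-3 mol (1:1 ratio)
n(HCl) consumed by analyte = 0.08086 − 6.216 × 10^-3 = 0.07465 mol
From the 1:2 ratio, n(MgO) = 1/2 × 0.07465 = 0.03732 mol
mass of MgO = 0.03732 × 40.30 = 1.504 g
% MgO = 1.504 / 2.707 × 100 = 55.56 %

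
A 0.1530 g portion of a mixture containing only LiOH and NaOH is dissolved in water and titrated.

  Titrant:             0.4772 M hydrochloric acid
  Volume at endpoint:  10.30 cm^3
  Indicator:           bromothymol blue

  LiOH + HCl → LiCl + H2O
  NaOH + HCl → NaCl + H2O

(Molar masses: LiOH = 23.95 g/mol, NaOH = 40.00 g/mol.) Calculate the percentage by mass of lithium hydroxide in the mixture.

42.53 %

n(HCl) = 0.01030 × 0.4772 = 4.915 × 10^-3 mol
Let x = n(LiOH), y = n(NaOH).
Titrant: 1x + 1y = 4.915 × 10^-3;  mass: 23.95x + 40.00y = 0.1530
Solving, x = 2.717 × 10^-3 mol, y = 2.198 × 10^-3 mol
mass of LiOH = 2.717 × 10^-3 × 23.95 = 0.06507 g
% LiOH = 0.06507 / 0.1530 × 100 = 42.53 %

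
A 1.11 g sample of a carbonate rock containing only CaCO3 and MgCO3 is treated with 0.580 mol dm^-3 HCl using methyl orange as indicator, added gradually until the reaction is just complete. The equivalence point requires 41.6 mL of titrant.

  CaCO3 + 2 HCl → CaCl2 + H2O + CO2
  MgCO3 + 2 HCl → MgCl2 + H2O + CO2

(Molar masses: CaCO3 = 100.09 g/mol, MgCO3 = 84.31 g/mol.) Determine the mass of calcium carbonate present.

n(HCl) = 0.0416 × 0.580 = 0.0241 mol
Let x = n(CaCO3), y = n(MgCO3).
Titrant: 2x + 2y = 0.0241;  mass: 100.09x + 84.31y = 1.11
Solving, x = 5.89 × 10^-3 mol, y = 6.18 × 10^-3 mol
mass of CaCO3 = 5.89 × 10^-3 × 100.09 = 0.589 g

0.589 g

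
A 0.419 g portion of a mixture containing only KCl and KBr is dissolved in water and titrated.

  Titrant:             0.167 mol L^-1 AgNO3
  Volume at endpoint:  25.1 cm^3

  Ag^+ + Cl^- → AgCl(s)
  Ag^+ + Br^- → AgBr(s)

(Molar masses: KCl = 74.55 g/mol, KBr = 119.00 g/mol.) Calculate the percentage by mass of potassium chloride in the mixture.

n(AgNO3) = 0.0251 × 0.167 = 4.19 × 10^-3 mol
Let x = n(KCl), y = n(KBr).
Titrant: 1x + 1y = 4.19 × 10^-3;  mass: 74.55x + 119.00y = 0.419
Solving, x = 1.80 × 10^-3 mol, y = 2.40 × 10^-3 mol
mass of KCl = 1.80 × 10^-3 × 74.55 = 0.134 g
% KCl = 0.134 / 0.419 × 100 = 31.9 %

31.9 %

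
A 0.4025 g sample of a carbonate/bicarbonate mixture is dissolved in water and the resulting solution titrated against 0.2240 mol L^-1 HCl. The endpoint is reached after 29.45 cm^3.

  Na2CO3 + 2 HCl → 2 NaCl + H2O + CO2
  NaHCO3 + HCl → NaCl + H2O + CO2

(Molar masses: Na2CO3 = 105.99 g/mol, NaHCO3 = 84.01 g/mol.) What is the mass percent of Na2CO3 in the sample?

64.40 %

n(HCl) = 0.02945 × 0.2240 = 6.597 × 10^-3 mol
Let x = n(Na2CO3), y = n(NaHCO3).
Titrant: 2x + 1y = 6.597 × 10^-3;  mass: 105.99x + 84.01y = 0.4025
Solving, x = 2.446 × 10^-3 mol, y = 1.706 × 10^-3 mol
mass of Na2CO3 = 2.446 × 10^-3 × 105.99 = 0.2592 g
% Na2CO3 = 0.2592 / 0.4025 × 100 = 64.40 %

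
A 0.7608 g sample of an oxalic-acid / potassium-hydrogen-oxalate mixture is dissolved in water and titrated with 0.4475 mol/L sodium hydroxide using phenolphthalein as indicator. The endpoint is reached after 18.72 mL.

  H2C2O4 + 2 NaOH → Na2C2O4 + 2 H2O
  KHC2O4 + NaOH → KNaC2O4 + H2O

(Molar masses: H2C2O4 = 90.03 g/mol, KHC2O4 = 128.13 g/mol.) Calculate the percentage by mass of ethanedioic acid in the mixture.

22.25 %

n(NaOH) = 0.01872 × 0.4475 = 8.377 × 10^-3 mol
Let x = n(H2C2O4), y = n(KHC2O4).
Titrant: 2x + 1y = 8.377 × 10^-3;  mass: 90.03x + 128.13y = 0.7608
Solving, x = 1.880 × 10^-3 mol, y = 4.616 × 10^-3 mol
mass of H2C2O4 = 1.880 × 10^-3 × 90.03 = 0.1693 g
% H2C2O4 = 0.1693 / 0.7608 × 100 = 22.25 %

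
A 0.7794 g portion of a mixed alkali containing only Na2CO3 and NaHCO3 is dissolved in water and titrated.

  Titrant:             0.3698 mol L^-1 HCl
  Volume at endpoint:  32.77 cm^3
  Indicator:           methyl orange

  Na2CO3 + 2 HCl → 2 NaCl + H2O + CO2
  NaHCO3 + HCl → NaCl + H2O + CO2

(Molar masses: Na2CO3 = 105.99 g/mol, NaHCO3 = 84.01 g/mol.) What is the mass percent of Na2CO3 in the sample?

n(HCl) = 0.03277 × 0.3698 = 0.01212 mol
Let x = n(Na2CO3), y = n(NaHCO3).
Titrant: 2x + 1y = 0.01212;  mass: 105.99x + 84.01y = 0.7794
Solving, x = 3.848 × 10^-3 mol, y = 4.423 × 10^-3 mol
mass of Na2CO3 = 3.848 × 10^-3 × 105.99 = 0.4078 g
% Na2CO3 = 0.4078 / 0.7794 × 100 = 52.32 %

52.32 %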